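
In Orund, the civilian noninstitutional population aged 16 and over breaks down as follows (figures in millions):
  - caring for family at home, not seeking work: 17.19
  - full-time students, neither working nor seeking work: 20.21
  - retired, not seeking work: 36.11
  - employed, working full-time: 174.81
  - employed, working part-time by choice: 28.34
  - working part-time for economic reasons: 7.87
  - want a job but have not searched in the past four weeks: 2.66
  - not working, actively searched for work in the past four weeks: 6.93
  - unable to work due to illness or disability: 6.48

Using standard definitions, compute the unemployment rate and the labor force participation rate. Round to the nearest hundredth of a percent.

Unemployment rate ≈ 3.18%; labor force participation rate ≈ 72.50%.

Employed = 174.81 + 28.34 + 7.87 = 211.02 million (anyone who worked, including part-time for economic reasons, counts as employed).
Unemployed = 6.93 million.
Labor force = 211.02 + 6.93 = 217.95 million.
Not in labor force = 17.19 + 20.21 + 36.11 + 2.66 + 6.48 = 82.65 million (those not working and not actively searching are outside the labor force — including those who want a job but have given up searching).
Civilian working-age population = 217.95 + 82.65 = 300.60 million.
Unemployment rate = 6.93 / 217.95 = 3.18%.
Labor force participation rate = 217.95 / 300.60 = 72.50%.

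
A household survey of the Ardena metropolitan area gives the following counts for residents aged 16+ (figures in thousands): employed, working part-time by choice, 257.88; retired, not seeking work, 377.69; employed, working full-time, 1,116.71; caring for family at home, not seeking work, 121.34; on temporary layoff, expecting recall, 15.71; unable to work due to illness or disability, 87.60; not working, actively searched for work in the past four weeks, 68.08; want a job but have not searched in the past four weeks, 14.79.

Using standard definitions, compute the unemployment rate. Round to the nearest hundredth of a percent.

Employed = 257.88 + 1,116.71 = 1,374.59 thousand.
Unemployed = 15.71 + 68.08 = 83.79 thousand (jobless and actively searching, or on temporary layoff).
Labor force = 1,374.59 + 83.79 = 1,458.38 thousand.
Unemployment rate = 83.79 / 1,458.38 = 5.75%.

Unemployment rate ≈ 5.75%.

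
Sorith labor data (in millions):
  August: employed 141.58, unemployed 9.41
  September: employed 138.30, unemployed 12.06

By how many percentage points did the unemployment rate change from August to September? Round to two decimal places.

The unemployment rate changed by +1.79 percentage points.

August: labor force = 141.58 + 9.41 = 150.99; u = 9.41/150.99 = 6.23%.
September: labor force = 138.30 + 12.06 = 150.36; u = 12.06/150.36 = 8.02%.
Change = 8.02% − 6.23% = +1.79 pp.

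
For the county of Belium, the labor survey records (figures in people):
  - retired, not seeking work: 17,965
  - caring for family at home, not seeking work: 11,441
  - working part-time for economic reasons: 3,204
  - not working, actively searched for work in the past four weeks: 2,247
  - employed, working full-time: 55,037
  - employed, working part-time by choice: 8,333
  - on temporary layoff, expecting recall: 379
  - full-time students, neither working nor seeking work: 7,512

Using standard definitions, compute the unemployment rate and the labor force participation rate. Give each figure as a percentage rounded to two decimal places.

Unemployment rate ≈ 3.79%; labor force participation rate ≈ 65.21%.

Employed = 3,204 + 55,037 + 8,333 = 66,574 (anyone who worked, including part-time for economic reasons, counts as employed).
Unemployed = 2,247 + 379 = 2,626 (jobless and actively searching, or on temporary layoff).
Labor force = 66,574 + 2,626 = 69,200.
Not in labor force = 17,965 + 11,441 + 7,512 = 36,918 (those not working and not actively searching are outside the labor force).
Civilian working-age population = 69,200 + 36,918 = 106,118.
Unemployment rate = 2,626 / 69,200 = 3.79%.
Labor force participation rate = 69,200 / 106,118 = 65.21%.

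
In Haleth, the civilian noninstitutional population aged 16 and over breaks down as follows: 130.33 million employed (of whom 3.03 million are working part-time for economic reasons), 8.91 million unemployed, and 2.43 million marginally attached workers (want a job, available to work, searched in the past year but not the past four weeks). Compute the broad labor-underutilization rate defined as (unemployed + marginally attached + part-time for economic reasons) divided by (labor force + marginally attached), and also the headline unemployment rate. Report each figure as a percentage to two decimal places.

Labor force = 130.33 + 8.91 = 139.24 million.
Numerator = 8.91 + 2.43 + 3.03 = 14.37 million.
Denominator = 139.24 + 2.43 = 141.67 million.
Broad rate = 14.37 / 141.67 = 10.14%.
Headline unemployment rate = 8.91 / 139.24 = 6.40%.

Broad underutilization rate ≈ 10.14%; headline unemployment rate ≈ 6.40%.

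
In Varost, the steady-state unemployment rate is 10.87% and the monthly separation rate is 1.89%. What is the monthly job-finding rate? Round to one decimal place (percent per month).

Job-finding rate ≈ 15.5% per month.

From u* = s/(s+f): f = s·(1−u)/u.
f = 1.89 × (1 − 0.1087) / 0.1087 = 1.6846 / 0.1087 ≈ 15.5% per month.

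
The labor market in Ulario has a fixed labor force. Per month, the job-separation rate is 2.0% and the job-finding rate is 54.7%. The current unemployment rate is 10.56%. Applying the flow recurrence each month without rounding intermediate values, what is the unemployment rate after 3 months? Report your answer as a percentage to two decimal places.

Unemployment rate after three months ≈ 4.10%.

With a fixed labor force, u_{t+1} = u_t + s·(1−u_t) − f·u_t = u_t·(1−s−f) + s.
Here 1−s−f = 0.433 and s = 0.020.
u_1 = 0.105600 × 0.433 + 0.020 = 0.065725.
u_2 = 0.065725 × 0.433 + 0.020 = 0.048459.
u_3 = 0.048459 × 0.433 + 0.020 = 0.040983.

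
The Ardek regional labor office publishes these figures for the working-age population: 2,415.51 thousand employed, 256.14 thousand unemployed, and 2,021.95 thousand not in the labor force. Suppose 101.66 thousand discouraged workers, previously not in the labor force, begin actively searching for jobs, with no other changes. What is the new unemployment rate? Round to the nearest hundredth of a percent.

Initially, labor force = 2,415.51 + 256.14 = 2,671.65 thousand, so u = 256.14/2,671.65 = 9.59%.
After the change, unemployed and labor force both rise by 101.66 → E = 2,415.51, U = 357.80, labor force = 2,773.31 thousand.
New unemployment rate = 357.80 / 2,773.31 = 12.90%.

New unemployment rate ≈ 12.90%.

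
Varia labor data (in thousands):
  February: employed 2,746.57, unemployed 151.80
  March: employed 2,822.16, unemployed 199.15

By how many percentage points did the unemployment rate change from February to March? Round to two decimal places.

February: labor force = 2,746.57 + 151.80 = 2,898.37; u = 151.80/2,898.37 = 5.24%.
March: labor force = 2,822.16 + 199.15 = 3,021.31; u = 199.15/3,021.31 = 6.59%.
Change = 6.59% − 5.24% = +1.35 pp.

The unemployment rate changed by +1.35 percentage points.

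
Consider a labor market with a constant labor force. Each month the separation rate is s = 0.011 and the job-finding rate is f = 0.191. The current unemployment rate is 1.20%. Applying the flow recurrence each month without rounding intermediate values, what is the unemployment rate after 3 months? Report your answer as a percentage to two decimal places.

With a fixed labor force, u_{t+1} = u_t + s·(1−u_t) − f·u_t = u_t·(1−s−f) + s.
Here 1−s−f = 0.798 and s = 0.011.
u_1 = 0.012000 × 0.798 + 0.011 = 0.020576.
u_2 = 0.020576 × 0.798 + 0.011 = 0.027420.
u_3 = 0.027420 × 0.798 + 0.011 = 0.032881.

Unemployment rate after three months ≈ 3.29%.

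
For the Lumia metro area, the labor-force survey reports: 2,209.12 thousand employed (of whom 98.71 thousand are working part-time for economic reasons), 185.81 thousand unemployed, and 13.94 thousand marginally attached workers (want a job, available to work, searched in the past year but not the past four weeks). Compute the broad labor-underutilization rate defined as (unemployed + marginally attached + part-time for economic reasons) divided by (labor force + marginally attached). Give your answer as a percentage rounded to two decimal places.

Labor force = 2,209.12 + 185.81 = 2,394.93 thousand.
Numerator = 185.81 + 13.94 + 98.71 = 298.46 thousand.
Denominator = 2,394.93 + 13.94 = 2,408.87 thousand.
Broad rate = 298.46 / 2,408.87 = 12.39%.

Broad underutilization rate ≈ 12.39%.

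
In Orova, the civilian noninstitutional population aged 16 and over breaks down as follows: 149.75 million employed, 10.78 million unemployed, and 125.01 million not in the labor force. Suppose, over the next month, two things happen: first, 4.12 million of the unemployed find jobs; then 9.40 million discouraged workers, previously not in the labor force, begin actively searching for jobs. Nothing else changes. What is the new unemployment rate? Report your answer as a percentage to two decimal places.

Initially, labor force = 149.75 + 10.78 = 160.53 million, so u = 10.78/160.53 = 6.72%.
After the first change, unemployed falls and employed rises by 4.12; labor force unchanged → E = 153.87, U = 6.66, labor force = 160.53 million.
After the second change, unemployed and labor force both rise by 9.40 → E = 153.87, U = 16.06, labor force = 169.93 million.
New unemployment rate = 16.06 / 169.93 = 9.45%.

New unemployment rate ≈ 9.45%.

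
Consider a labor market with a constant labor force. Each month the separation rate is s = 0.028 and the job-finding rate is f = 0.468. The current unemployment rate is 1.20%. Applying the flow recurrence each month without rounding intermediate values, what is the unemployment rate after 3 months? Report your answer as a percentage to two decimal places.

Unemployment rate after three months ≈ 5.08%.

With a fixed labor force, u_{t+1} = u_t + s·(1−u_t) − f·u_t = u_t·(1−s−f) + s.
Here 1−s−f = 0.504 and s = 0.028.
u_1 = 0.012000 × 0.504 + 0.028 = 0.034048.
u_2 = 0.034048 × 0.504 + 0.028 = 0.045160.
u_3 = 0.045160 × 0.504 + 0.028 = 0.050761.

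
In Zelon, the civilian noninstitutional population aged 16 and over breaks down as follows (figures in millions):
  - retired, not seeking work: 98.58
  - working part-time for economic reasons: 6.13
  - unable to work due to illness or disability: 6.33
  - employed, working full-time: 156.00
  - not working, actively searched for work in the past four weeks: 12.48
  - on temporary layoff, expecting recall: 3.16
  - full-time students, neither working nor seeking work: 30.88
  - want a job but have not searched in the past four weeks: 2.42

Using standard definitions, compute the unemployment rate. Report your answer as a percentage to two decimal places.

Employed = 6.13 + 156.00 = 162.13 million (anyone who worked, including part-time for economic reasons, counts as employed).
Unemployed = 12.48 + 3.16 = 15.64 million (jobless and actively searching, or on temporary layoff).
Labor force = 162.13 + 15.64 = 177.77 million.
Unemployment rate = 15.64 / 177.77 = 8.80%.

Unemployment rate ≈ 8.80%.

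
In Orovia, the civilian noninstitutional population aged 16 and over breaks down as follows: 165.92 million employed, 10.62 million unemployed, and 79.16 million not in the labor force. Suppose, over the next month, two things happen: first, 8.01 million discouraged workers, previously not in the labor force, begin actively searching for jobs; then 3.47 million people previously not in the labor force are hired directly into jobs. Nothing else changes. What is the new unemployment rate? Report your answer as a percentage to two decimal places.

Initially, labor force = 165.92 + 10.62 = 176.54 million, so u = 10.62/176.54 = 6.02%.
After the first change, unemployed and labor force both rise by 8.01 → E = 165.92, U = 18.63, labor force = 184.55 million.
After the second change, employed and labor force both rise by 3.47; unemployed unchanged → E = 169.39, U = 18.63, labor force = 188.02 million.
New unemployment rate = 18.63 / 188.02 = 9.91%.

New unemployment rate ≈ 9.91%.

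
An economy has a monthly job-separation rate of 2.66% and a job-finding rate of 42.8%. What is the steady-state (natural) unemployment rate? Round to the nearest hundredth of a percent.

Steady-state unemployment rate ≈ 5.85%.

At steady state the flows balance: s·E = f·U, so U/(E+U) = s/(s+f).
u* = 2.66 / (2.66 + 42.8) = 2.66 / 45.46 = 5.85%.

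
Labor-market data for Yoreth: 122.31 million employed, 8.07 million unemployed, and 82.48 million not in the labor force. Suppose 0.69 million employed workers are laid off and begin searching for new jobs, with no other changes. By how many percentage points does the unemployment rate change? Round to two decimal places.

Initially, labor force = 122.31 + 8.07 = 130.38 million, so u = 8.07/130.38 = 6.19%.
After the change, employed falls and unemployed rises by 0.69; labor force unchanged → E = 121.62, U = 8.76, labor force = 130.38 million.
New unemployment rate = 8.76 / 130.38 = 6.72%.
Change = 6.72% − 6.19% = +0.53 percentage points.

The unemployment rate changes by +0.53 percentage points.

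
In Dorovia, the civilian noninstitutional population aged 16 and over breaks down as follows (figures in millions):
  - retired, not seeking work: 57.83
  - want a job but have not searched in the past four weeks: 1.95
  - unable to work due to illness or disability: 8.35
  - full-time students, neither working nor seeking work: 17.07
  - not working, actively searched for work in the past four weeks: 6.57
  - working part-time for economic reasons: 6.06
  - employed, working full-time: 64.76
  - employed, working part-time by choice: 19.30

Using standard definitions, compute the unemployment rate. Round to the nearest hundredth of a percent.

Employed = 6.06 + 64.76 + 19.30 = 90.12 million (anyone who worked, including part-time for economic reasons, counts as employed).
Unemployed = 6.57 million.
Labor force = 90.12 + 6.57 = 96.69 million.
Unemployment rate = 6.57 / 96.69 = 6.79%.

Unemployment rate ≈ 6.79%.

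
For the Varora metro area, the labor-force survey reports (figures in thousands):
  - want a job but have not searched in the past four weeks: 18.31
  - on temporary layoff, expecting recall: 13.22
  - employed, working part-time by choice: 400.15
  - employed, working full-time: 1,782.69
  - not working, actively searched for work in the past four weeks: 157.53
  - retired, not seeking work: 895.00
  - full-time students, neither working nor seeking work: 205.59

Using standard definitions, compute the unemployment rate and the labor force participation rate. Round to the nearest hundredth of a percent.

Employed = 400.15 + 1,782.69 = 2,182.84 thousand.
Unemployed = 13.22 + 157.53 = 170.75 thousand (jobless and actively searching, or on temporary layoff).
Labor force = 2,182.84 + 170.75 = 2,353.59 thousand.
Not in labor force = 18.31 + 895.00 + 205.59 = 1,118.90 thousand (those not working and not actively searching are outside the labor force — including those who want a job but have given up searching).
Civilian working-age population = 2,353.59 + 1,118.90 = 3,472.49 thousand.
Unemployment rate = 170.75 / 2,353.59 = 7.25%.
Labor force participation rate = 2,353.59 / 3,472.49 = 67.78%.

Unemployment rate ≈ 7.25%; labor force participation rate ≈ 67.78%.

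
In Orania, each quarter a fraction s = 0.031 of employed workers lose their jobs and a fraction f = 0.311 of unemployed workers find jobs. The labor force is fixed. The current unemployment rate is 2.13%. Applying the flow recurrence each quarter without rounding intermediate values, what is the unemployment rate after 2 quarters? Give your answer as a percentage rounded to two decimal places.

With a fixed labor force, u_{t+1} = u_t + s·(1−u_t) − f·u_t = u_t·(1−s−f) + s.
Here 1−s−f = 0.658 and s = 0.031.
u_1 = 0.021300 × 0.658 + 0.031 = 0.045015.
u_2 = 0.045015 × 0.658 + 0.031 = 0.060620.

Unemployment rate after two quarters ≈ 6.06%.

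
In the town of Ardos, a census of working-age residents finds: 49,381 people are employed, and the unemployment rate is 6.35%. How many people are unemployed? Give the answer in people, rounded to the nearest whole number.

Let U be the number unemployed. The labor force is E + U, and U/(E+U) = 0.0635.
So U = 0.0635 × 49,381 / (1 − 0.0635) = 3135.69 / 0.9365 ≈ 3,348.

About 3,348 are unemployed.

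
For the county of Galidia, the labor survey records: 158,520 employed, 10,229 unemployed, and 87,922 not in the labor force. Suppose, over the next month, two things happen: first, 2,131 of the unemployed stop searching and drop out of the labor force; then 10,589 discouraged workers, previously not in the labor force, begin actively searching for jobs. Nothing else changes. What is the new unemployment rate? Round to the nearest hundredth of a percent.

Initially, labor force = 158,520 + 10,229 = 168,749, so u = 10,229/168,749 = 6.06%.
After the first change, unemployed and labor force both fall by 2,131 → E = 158,520, U = 8,098, labor force = 166,618.
After the second change, unemployed and labor force both rise by 10,589 → E = 158,520, U = 18,687, labor force = 177,207.
New unemployment rate = 18,687 / 177,207 = 10.55%.

New unemployment rate ≈ 10.55%.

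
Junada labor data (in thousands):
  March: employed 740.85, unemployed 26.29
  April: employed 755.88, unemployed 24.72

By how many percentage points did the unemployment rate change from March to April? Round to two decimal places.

March: labor force = 740.85 + 26.29 = 767.14; u = 26.29/767.14 = 3.43%.
April: labor force = 755.88 + 24.72 = 780.60; u = 24.72/780.60 = 3.17%.
Change = 3.17% − 3.43% = −0.26 pp.

The unemployment rate changed by −0.26 percentage points.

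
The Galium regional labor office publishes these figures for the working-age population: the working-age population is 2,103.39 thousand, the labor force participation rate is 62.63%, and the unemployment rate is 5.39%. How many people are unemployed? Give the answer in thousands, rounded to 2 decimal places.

Labor force = 0.6263 × 2,103.39 = 1,317.35 thousand.
Unemployed = 0.0539 × 1,317.35 ≈ 71.01 thousand.

About 71.01 thousand are unemployed.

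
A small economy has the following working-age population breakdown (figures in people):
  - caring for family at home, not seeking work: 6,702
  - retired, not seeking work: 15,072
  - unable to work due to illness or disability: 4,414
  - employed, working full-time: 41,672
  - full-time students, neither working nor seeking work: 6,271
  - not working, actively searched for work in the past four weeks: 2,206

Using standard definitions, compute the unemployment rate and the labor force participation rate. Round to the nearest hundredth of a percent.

Employed = 41,672.
Unemployed = 2,206.
Labor force = 41,672 + 2,206 = 43,878.
Not in labor force = 6,702 + 15,072 + 4,414 + 6,271 = 32,459 (those not working and not actively searching are outside the labor force).
Civilian working-age population = 43,878 + 32,459 = 76,337.
Unemployment rate = 2,206 / 43,878 = 5.03%.
Labor force participation rate = 43,878 / 76,337 = 57.48%.

Unemployment rate ≈ 5.03%; labor force participation rate ≈ 57.48%.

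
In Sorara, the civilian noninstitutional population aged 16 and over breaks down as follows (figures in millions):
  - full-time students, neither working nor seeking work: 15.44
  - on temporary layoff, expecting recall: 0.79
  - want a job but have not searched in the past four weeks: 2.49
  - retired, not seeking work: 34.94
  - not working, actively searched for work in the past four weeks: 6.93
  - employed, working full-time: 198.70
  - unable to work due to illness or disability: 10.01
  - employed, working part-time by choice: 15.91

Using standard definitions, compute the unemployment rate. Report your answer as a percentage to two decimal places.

Employed = 198.70 + 15.91 = 214.61 million.
Unemployed = 0.79 + 6.93 = 7.72 million (jobless and actively searching, or on temporary layoff).
Labor force = 214.61 + 7.72 = 222.33 million.
Unemployment rate = 7.72 / 222.33 = 3.47%.

Unemployment rate ≈ 3.47%.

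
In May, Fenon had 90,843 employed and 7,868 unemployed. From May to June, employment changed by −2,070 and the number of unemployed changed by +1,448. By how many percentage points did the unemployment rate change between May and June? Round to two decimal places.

The unemployment rate changed by +1.53 percentage points.

May: labor force = 90,843 + 7,868 = 98,711; u = 7,868/98,711 = 7.97%.
June: labor force = 88,773 + 9,316 = 98,089; u = 9,316/98,089 = 9.50%.
Change = 9.50% − 7.97% = +1.53 pp.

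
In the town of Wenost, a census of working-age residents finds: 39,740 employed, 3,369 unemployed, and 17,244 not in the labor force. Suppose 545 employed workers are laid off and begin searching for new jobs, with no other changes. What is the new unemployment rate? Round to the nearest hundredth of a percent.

New unemployment rate ≈ 9.08%.

Initially, labor force = 39,740 + 3,369 = 43,109, so u = 3,369/43,109 = 7.82%.
After the change, employed falls and unemployed rises by 545; labor force unchanged → E = 39,195, U = 3,914, labor force = 43,109.
New unemployment rate = 3,914 / 43,109 = 9.08%.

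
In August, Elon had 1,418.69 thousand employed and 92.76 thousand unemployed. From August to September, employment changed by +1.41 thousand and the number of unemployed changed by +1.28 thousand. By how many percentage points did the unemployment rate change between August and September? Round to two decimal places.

August: labor force = 1,418.69 + 92.76 = 1,511.45; u = 92.76/1,511.45 = 6.14%.
September: labor force = 1,420.10 + 94.04 = 1,514.14; u = 94.04/1,514.14 = 6.21%.
Change = 6.21% − 6.14% = +0.07 pp.

The unemployment rate changed by +0.07 percentage points.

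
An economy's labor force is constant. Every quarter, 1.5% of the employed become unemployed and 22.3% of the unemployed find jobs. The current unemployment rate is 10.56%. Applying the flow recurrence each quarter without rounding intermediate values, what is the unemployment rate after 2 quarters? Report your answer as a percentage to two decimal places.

With a fixed labor force, u_{t+1} = u_t + s·(1−u_t) − f·u_t = u_t·(1−s−f) + s.
Here 1−s−f = 0.762 and s = 0.015.
u_1 = 0.105600 × 0.762 + 0.015 = 0.095467.
u_2 = 0.095467 × 0.762 + 0.015 = 0.087746.

Unemployment rate after two quarters ≈ 8.77%.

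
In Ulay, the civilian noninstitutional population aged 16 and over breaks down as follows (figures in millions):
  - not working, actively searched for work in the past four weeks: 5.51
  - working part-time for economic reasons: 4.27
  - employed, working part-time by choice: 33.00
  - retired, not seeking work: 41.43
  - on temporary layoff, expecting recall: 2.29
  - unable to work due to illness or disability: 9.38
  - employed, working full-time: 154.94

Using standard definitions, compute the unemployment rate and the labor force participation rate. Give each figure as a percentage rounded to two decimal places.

Unemployment rate ≈ 3.90%; labor force participation rate ≈ 79.74%.

Employed = 4.27 + 33.00 + 154.94 = 192.21 million (anyone who worked, including part-time for economic reasons, counts as employed).
Unemployed = 5.51 + 2.29 = 7.80 million (jobless and actively searching, or on temporary layoff).
Labor force = 192.21 + 7.80 = 200.01 million.
Not in labor force = 41.43 + 9.38 = 50.81 million (those not working and not actively searching are outside the labor force).
Civilian working-age population = 200.01 + 50.81 = 250.82 million.
Unemployment rate = 7.80 / 200.01 = 3.90%.
Labor force participation rate = 200.01 / 250.82 = 79.74%.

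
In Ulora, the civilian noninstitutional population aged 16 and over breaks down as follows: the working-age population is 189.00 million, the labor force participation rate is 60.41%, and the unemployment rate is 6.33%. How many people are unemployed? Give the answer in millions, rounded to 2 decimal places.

Labor force = 0.6041 × 189.00 = 114.17 million.
Unemployed = 0.0633 × 114.17 ≈ 7.23 million.

About 7.23 million are unemployed.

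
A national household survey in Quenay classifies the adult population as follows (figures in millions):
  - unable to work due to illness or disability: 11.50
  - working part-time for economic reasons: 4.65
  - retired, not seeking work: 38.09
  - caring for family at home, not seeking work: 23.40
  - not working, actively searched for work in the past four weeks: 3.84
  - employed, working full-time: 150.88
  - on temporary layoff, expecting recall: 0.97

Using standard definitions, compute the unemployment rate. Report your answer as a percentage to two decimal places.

Employed = 4.65 + 150.88 = 155.53 million (anyone who worked, including part-time for economic reasons, counts as employed).
Unemployed = 3.84 + 0.97 = 4.81 million (jobless and actively searching, or on temporary layoff).
Labor force = 155.53 + 4.81 = 160.34 million.
Unemployment rate = 4.81 / 160.34 = 3.00%.

Unemployment rate ≈ 3.00%.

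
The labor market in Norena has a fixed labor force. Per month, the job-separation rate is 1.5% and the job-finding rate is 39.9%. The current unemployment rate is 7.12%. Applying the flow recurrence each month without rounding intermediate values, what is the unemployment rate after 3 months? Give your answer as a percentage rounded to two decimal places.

Unemployment rate after three months ≈ 4.33%.

With a fixed labor force, u_{t+1} = u_t + s·(1−u_t) − f·u_t = u_t·(1−s−f) + s.
Here 1−s−f = 0.586 and s = 0.015.
u_1 = 0.071200 × 0.586 + 0.015 = 0.056723.
u_2 = 0.056723 × 0.586 + 0.015 = 0.048240.
u_3 = 0.048240 × 0.586 + 0.015 = 0.043269.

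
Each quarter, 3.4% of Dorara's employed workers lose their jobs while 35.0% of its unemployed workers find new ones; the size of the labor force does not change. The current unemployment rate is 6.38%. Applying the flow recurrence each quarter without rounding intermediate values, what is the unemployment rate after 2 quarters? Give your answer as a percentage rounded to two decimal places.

With a fixed labor force, u_{t+1} = u_t + s·(1−u_t) − f·u_t = u_t·(1−s−f) + s.
Here 1−s−f = 0.616 and s = 0.034.
u_1 = 0.063800 × 0.616 + 0.034 = 0.073301.
u_2 = 0.073301 × 0.616 + 0.034 = 0.079153.

Unemployment rate after two quarters ≈ 7.92%.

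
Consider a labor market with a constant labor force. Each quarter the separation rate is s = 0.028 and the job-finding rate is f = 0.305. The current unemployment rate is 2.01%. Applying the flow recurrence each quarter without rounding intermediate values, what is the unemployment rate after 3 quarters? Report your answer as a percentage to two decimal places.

Unemployment rate after three quarters ≈ 6.51%.

With a fixed labor force, u_{t+1} = u_t + s·(1−u_t) − f·u_t = u_t·(1−s−f) + s.
Here 1−s−f = 0.667 and s = 0.028.
u_1 = 0.020100 × 0.667 + 0.028 = 0.041407.
u_2 = 0.041407 × 0.667 + 0.028 = 0.055618.
u_3 = 0.055618 × 0.667 + 0.028 = 0.065097.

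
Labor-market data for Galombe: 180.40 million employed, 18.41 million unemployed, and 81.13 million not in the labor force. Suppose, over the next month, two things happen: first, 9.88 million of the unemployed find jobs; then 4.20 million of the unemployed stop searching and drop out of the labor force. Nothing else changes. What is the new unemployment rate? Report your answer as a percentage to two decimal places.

Initially, labor force = 180.40 + 18.41 = 198.81 million, so u = 18.41/198.81 = 9.26%.
After the first change, unemployed falls and employed rises by 9.88; labor force unchanged → E = 190.28, U = 8.53, labor force = 198.81 million.
After the second change, unemployed and labor force both fall by 4.20 → E = 190.28, U = 4.33, labor force = 194.61 million.
New unemployment rate = 4.33 / 194.61 = 2.22%.

New unemployment rate ≈ 2.22%.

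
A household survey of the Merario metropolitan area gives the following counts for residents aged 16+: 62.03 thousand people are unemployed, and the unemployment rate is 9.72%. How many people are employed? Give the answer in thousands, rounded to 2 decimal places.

Labor force = U / u = 62.03 / 0.0972 ≈ 638.17 thousand.
Employed = labor force − unemployed = 638.17 − 62.03 = 576.14 thousand.

About 576.14 thousand are employed.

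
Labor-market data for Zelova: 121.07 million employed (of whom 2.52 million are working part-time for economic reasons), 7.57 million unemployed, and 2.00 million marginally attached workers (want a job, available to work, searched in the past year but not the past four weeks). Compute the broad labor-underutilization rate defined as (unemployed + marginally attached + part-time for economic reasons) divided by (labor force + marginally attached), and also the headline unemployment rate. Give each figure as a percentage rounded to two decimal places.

Labor force = 121.07 + 7.57 = 128.64 million.
Numerator = 7.57 + 2.00 + 2.52 = 12.09 million.
Denominator = 128.64 + 2.00 = 130.64 million.
Broad rate = 12.09 / 130.64 = 9.25%.
Headline unemployment rate = 7.57 / 128.64 = 5.88%.

Broad underutilization rate ≈ 9.25%; headline unemployment rate ≈ 5.88%.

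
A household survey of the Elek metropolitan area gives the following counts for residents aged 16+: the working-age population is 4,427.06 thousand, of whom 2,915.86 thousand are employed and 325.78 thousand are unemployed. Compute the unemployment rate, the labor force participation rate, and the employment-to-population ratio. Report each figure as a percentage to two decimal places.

Labor force = employed + unemployed = 2,915.86 + 325.78 = 3,241.64 thousand.
Unemployment rate = 325.78 / 3,241.64 = 10.05%.
Labor force participation rate = 3,241.64 / 4,427.06 = 73.22%.
Employment-population ratio = 2,915.86 / 4,427.06 = 65.86%.

Unemployment rate ≈ 10.05%; labor force participation rate ≈ 73.22%; employment-population ratio ≈ 65.86%.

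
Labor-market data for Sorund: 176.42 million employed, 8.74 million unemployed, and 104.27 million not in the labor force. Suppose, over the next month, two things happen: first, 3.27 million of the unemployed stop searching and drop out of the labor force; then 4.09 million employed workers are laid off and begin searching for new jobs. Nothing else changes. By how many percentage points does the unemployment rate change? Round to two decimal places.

Initially, labor force = 176.42 + 8.74 = 185.16 million, so u = 8.74/185.16 = 4.72%.
After the first change, unemployed and labor force both fall by 3.27 → E = 176.42, U = 5.47, labor force = 181.89 million.
After the second change, employed falls and unemployed rises by 4.09; labor force unchanged → E = 172.33, U = 9.56, labor force = 181.89 million.
New unemployment rate = 9.56 / 181.89 = 5.26%.
Change = 5.26% − 4.72% = +0.54 percentage points.

The unemployment rate changes by +0.54 percentage points.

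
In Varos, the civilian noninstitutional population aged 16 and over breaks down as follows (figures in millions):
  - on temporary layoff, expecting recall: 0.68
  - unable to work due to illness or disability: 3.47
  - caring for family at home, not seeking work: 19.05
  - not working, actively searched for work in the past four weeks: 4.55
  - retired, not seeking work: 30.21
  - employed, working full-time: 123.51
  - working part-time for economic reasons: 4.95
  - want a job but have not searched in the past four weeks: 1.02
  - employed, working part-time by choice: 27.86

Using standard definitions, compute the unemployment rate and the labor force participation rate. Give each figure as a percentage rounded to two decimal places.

Employed = 123.51 + 4.95 + 27.86 = 156.32 million (anyone who worked, including part-time for economic reasons, counts as employed).
Unemployed = 0.68 + 4.55 = 5.23 million (jobless and actively searching, or on temporary layoff).
Labor force = 156.32 + 5.23 = 161.55 million.
Not in labor force = 3.47 + 19.05 + 30.21 + 1.02 = 53.75 million (those not working and not actively searching are outside the labor force — including those who want a job but have given up searching).
Civilian working-age population = 161.55 + 53.75 = 215.30 million.
Unemployment rate = 5.23 / 161.55 = 3.24%.
Labor force participation rate = 161.55 / 215.30 = 75.03%.

Unemployment rate ≈ 3.24%; labor force participation rate ≈ 75.03%.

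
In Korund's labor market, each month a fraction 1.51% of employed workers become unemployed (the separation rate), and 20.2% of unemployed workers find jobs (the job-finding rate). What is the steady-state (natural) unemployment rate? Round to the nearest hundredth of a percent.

Steady-state unemployment rate ≈ 6.96%.

At steady state the flows balance: s·E = f·U, so U/(E+U) = s/(s+f).
u* = 1.51 / (1.51 + 20.2) = 1.51 / 21.71 = 6.96%.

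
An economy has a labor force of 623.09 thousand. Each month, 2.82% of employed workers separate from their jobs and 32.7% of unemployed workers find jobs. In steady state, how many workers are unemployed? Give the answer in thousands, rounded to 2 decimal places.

Steady-state unemployment rate u* = s/(s+f) = 2.82/(2.82+32.7) = 0.079392.
Unemployed = u* × labor force = 0.079392 × 623.09 ≈ 49.47 thousand.

About 49.47 thousand are unemployed in steady state.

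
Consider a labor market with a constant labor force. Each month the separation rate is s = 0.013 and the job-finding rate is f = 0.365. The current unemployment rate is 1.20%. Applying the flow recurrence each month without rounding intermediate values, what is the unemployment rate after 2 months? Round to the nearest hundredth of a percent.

Unemployment rate after two months ≈ 2.57%.

With a fixed labor force, u_{t+1} = u_t + s·(1−u_t) − f·u_t = u_t·(1−s−f) + s.
Here 1−s−f = 0.622 and s = 0.013.
u_1 = 0.012000 × 0.622 + 0.013 = 0.020464.
u_2 = 0.020464 × 0.622 + 0.013 = 0.025729.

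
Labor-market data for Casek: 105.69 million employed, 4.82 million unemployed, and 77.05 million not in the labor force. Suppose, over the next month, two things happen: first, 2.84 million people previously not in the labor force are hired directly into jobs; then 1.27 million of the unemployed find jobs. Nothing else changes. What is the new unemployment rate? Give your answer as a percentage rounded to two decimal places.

New unemployment rate ≈ 3.13%.

Initially, labor force = 105.69 + 4.82 = 110.51 million, so u = 4.82/110.51 = 4.36%.
After the first change, employed and labor force both rise by 2.84; unemployed unchanged → E = 108.53, U = 4.82, labor force = 113.35 million.
After the second change, unemployed falls and employed rises by 1.27; labor force unchanged → E = 109.80, U = 3.55, labor force = 113.35 million.
New unemployment rate = 3.55 / 113.35 = 3.13%.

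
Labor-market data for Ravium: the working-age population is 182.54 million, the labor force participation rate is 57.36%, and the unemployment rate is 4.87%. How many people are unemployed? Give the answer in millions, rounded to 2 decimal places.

Labor force = 0.5736 × 182.54 = 104.70 million.
Unemployed = 0.0487 × 104.70 ≈ 5.10 million.

About 5.10 million are unemployed.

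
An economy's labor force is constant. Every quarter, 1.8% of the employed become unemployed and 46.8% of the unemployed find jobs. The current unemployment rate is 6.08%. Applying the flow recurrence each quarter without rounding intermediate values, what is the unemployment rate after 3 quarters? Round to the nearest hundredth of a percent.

Unemployment rate after three quarters ≈ 4.03%.

With a fixed labor force, u_{t+1} = u_t + s·(1−u_t) − f·u_t = u_t·(1−s−f) + s.
Here 1−s−f = 0.514 and s = 0.018.
u_1 = 0.060800 × 0.514 + 0.018 = 0.049251.
u_2 = 0.049251 × 0.514 + 0.018 = 0.043315.
u_3 = 0.043315 × 0.514 + 0.018 = 0.040264.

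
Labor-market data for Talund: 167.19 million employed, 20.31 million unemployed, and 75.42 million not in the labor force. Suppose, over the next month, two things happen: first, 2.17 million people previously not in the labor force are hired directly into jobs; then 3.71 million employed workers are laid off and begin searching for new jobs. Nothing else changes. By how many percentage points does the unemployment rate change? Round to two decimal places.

Initially, labor force = 167.19 + 20.31 = 187.50 million, so u = 20.31/187.50 = 10.83%.
After the first change, employed and labor force both rise by 2.17; unemployed unchanged → E = 169.36, U = 20.31, labor force = 189.67 million.
After the second change, employed falls and unemployed rises by 3.71; labor force unchanged → E = 165.65, U = 24.02, labor force = 189.67 million.
New unemployment rate = 24.02 / 189.67 = 12.66%.
Change = 12.66% − 10.83% = +1.83 percentage points.

The unemployment rate changes by +1.83 percentage points.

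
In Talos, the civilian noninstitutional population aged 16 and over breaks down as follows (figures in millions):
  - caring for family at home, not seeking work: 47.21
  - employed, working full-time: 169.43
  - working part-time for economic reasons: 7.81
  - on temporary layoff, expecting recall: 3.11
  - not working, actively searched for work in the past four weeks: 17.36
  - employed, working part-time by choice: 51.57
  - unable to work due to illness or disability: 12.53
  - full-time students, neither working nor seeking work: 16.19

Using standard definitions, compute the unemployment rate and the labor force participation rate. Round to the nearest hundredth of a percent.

Unemployment rate ≈ 8.21%; labor force participation rate ≈ 76.65%.

Employed = 169.43 + 7.81 + 51.57 = 228.81 million (anyone who worked, including part-time for economic reasons, counts as employed).
Unemployed = 3.11 + 17.36 = 20.47 million (jobless and actively searching, or on temporary layoff).
Labor force = 228.81 + 20.47 = 249.28 million.
Not in labor force = 47.21 + 12.53 + 16.19 = 75.93 million (those not working and not actively searching are outside the labor force).
Civilian working-age population = 249.28 + 75.93 = 325.21 million.
Unemployment rate = 20.47 / 249.28 = 8.21%.
Labor force participation rate = 249.28 / 325.21 = 76.65%.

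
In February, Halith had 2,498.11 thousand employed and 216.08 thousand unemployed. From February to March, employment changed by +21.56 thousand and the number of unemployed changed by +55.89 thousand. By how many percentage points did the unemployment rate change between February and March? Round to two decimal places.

February: labor force = 2,498.11 + 216.08 = 2,714.19; u = 216.08/2,714.19 = 7.96%.
March: labor force = 2,519.67 + 271.97 = 2,791.64; u = 271.97/2,791.64 = 9.74%.
Change = 9.74% − 7.96% = +1.78 pp.

The unemployment rate changed by +1.78 percentage points.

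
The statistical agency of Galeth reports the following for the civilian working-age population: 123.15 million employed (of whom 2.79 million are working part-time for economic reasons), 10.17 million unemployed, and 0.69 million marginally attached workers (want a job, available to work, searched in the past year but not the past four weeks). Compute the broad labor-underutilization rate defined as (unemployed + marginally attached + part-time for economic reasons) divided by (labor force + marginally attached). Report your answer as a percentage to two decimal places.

Broad underutilization rate ≈ 10.19%.

Labor force = 123.15 + 10.17 = 133.32 million.
Numerator = 10.17 + 0.69 + 2.79 = 13.65 million.
Denominator = 133.32 + 0.69 = 134.01 million.
Broad rate = 13.65 / 134.01 = 10.19%.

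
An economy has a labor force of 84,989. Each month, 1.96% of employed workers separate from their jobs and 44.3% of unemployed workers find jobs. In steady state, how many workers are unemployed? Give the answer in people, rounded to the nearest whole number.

About 3,601 are unemployed in steady state.

Steady-state unemployment rate u* = s/(s+f) = 1.96/(1.96+44.3) = 0.042369.
Unemployed = u* × labor force = 0.042369 × 84,989 ≈ 3,601.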